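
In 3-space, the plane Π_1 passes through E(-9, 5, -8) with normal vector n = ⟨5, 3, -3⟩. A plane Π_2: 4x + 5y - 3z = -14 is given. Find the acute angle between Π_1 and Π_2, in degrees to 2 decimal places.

18.39

Π_1: n·r = n·E gives 5x + 3y - 3z = -6.
cos θ = |n₁·n₂| / (|n₁||n₂|) = |44| / (√43 · √50).
θ = arccos(0.94893) ≈ 18.39°.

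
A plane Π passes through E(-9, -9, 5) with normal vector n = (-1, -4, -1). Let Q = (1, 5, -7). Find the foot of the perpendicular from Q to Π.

(-2, -7, -10)

Π: n·r = n·E gives -x - 4y - z = 40.
Foot = Q − λn with λ = (n·Q − d)/|n|² = (-14 − 40)/18 = -3.
Foot = (1, 5, -7) − (-3)·(-1, -4, -1) = (-2, -7, -10).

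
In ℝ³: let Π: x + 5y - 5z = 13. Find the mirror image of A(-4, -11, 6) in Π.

(0, 9, -14)

λ = (n·A − d)/|n|² = (-89 − 13)/51 = -2.
Reflection = A − 2λn = (-4, -11, 6) − (-4)·(1, 5, -5) = (0, 9, -14).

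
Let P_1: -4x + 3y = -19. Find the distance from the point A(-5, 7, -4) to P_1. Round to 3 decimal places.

12.000

n·A − d = (-4)·(-5) + (3)·(7) + (0)·(-4) − (-19) = 60; |n| = √25.
Distance = |60| / √25 = 60/√25 ≈ 12.000.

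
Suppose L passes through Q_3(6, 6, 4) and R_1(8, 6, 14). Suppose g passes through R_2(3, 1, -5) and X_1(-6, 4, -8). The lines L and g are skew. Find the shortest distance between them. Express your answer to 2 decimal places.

A direction vector for L is R_1 − Q_3 = (2, 0, 10).
A direction vector for g is X_1 − R_2 = (-9, 3, -3).
Common perpendicular direction n = (2, 0, 10) × (-9, 3, -3) = (-30, -84, 6).
With w = (3, 1, -5) − (6, 6, 4) = (-3, -5, -9), w · n = 456.
Distance = |w · n| / |n| = |456| / √7992 ≈ 5.10.

5.10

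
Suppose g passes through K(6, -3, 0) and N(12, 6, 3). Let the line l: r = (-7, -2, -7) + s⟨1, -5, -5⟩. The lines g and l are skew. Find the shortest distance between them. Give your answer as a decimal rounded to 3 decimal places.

11.748

A direction vector for g is N − K = (6, 9, 3).
Common perpendicular direction n = (6, 9, 3) × (1, -5, -5) = (-30, 33, -39).
With w = (-7, -2, -7) − (6, -3, 0) = (-13, 1, -7), w · n = 696.
Distance = |w · n| / |n| = |696| / √3510 ≈ 11.748.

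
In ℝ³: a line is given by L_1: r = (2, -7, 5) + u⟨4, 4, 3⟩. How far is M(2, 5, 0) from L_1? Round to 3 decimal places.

11.935

Taking (2, -7, 5) on L_1 with direction v = (4, 4, 3): w = M − (2, -7, 5) = (0, 12, -5), and w × v = (56, -20, -48).
Distance = |w × v| / |v| = √5840 / √41 ≈ 11.935.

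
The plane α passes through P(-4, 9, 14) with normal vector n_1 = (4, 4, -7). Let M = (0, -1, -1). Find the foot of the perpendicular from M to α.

α: n_1·r = n_1·P gives 4x + 4y - 7z = -78.
Foot = M − λn with λ = (n·M − d)/|n|² = (3 − (-78))/81 = 1.
Foot = (0, -1, -1) − 1·(4, 4, -7) = (-4, -5, 6).

(-4, -5, 6)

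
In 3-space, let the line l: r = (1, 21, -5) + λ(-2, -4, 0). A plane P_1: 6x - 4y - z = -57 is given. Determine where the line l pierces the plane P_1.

Substitute r = (1, 21, -5) + t(-2, -4, 0) into the plane: -73 + 4t = -57, so t = 4.
Intersection: (1, 21, -5) + 4·(-2, -4, 0) = (-7, 5, -5).

(-7, 5, -5)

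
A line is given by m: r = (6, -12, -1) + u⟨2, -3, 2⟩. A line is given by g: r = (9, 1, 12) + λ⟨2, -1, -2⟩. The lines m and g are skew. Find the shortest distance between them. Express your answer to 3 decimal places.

Common perpendicular direction n = (2, -3, 2) × (2, -1, -2) = (8, 8, 4).
With w = (9, 1, 12) − (6, -12, -1) = (3, 13, 13), w · n = 180.
Distance = |w · n| / |n| = |180| / √144 ≈ 15.000.

15.000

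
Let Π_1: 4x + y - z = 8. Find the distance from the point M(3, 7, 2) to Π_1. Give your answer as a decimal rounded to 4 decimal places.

2.1213

n·M − d = (4)·(3) + (1)·(7) + (-1)·(2) − 8 = 9; |n| = √18.
Distance = |9| / √18 = 9/√18 ≈ 2.1213.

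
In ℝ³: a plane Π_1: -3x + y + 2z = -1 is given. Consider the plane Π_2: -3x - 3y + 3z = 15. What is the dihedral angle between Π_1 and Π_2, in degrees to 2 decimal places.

cos θ = |n₁·n₂| / (|n₁||n₂|) = |12| / (√14 · √27).
θ = arccos(0.61721) ≈ 51.89°.

51.89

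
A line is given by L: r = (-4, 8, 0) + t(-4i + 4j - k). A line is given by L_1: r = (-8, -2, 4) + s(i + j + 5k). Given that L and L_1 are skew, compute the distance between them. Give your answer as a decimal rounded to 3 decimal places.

Common perpendicular direction n = (-4, 4, -1) × (1, 1, 5) = (21, 19, -8).
With w = (-8, -2, 4) − (-4, 8, 0) = (-4, -10, 4), w · n = -306.
Distance = |w · n| / |n| = |-306| / √866 ≈ 10.398.

10.398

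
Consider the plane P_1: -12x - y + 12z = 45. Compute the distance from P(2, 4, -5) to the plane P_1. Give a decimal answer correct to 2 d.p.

n·P − d = (-12)·(2) + (-1)·(4) + (12)·(-5) − 45 = -133; |n| = √289.
Distance = |-133| / √289 = 133/√289 ≈ 7.82.

7.82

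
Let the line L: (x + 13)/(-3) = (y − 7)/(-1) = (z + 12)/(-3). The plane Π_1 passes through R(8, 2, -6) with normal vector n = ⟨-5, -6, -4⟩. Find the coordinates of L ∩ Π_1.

(-4, 10, -3)

L has direction (-3, -1, -3) through (-13, 7, -12).
Π_1: n·r = n·R gives -5x - 6y - 4z = -28.
Substitute r = (-13, 7, -12) + t(-3, -1, -3) into the plane: 71 + 33t = -28, so t = -3.
Intersection: (-13, 7, -12) + (-3)·(-3, -1, -3) = (-4, 10, -3).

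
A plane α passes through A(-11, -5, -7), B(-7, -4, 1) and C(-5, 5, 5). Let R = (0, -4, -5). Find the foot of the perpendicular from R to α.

AB = (4, 1, 8), AC = (6, 10, 12); a normal to α is AB × AC = (-68, 0, 34).
Using A: α has equation -68x + 34z = 510.
Foot = R − λn with λ = (n·R − d)/|n|² = (-170 − 510)/5780 = -2/17.
Foot = (0, -4, -5) − (-2/17)·(-68, 0, 34) = (-8, -4, -1).

(-8, -4, -1)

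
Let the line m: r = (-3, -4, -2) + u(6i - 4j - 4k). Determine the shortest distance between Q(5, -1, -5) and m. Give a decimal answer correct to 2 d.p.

Taking (-3, -4, -2) on m with direction v = (6, -4, -4): w = Q − (-3, -4, -2) = (8, 3, -3), and w × v = (-24, 14, -50).
Distance = |w × v| / |v| = √3272 / √68 ≈ 6.94.

6.94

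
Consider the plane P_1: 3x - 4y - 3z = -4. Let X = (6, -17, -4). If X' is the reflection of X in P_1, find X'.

(-12, 7, 14)

λ = (n·X − d)/|n|² = (98 − (-4))/34 = 3.
Reflection = X − 2λn = (6, -17, -4) − 6·(3, -4, -3) = (-12, 7, 14).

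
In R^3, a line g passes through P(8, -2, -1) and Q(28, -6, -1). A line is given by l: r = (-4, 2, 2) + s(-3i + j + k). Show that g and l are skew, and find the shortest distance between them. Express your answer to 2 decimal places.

0.37

A direction vector for g is Q − P = (20, -4, 0).
Common perpendicular direction n = (20, -4, 0) × (-3, 1, 1) = (-4, -20, 8).
With w = (-4, 2, 2) − (8, -2, -1) = (-12, 4, 3), w · n = -8.
Since n ≠ 0 the lines are not parallel, and w · n = -8 ≠ 0 so they do not intersect; hence they are skew.
Distance = |w · n| / |n| = |-8| / √480 ≈ 0.37.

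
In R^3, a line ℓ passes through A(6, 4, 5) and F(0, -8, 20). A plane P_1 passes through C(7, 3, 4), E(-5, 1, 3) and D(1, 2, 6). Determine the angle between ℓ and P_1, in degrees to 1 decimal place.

A direction vector for ℓ is F − A = (-6, -12, 15).
CE = (-12, -2, -1), CD = (-6, -1, 2); a normal to P_1 is CE × CD = (-5, 30, 0).
Using C: P_1 has equation -5x + 30y = 55.
sin θ = |n·v| / (|n||v|) = |-330| / (√925 · √405) = 0.53916.
θ ≈ 32.6°.

32.6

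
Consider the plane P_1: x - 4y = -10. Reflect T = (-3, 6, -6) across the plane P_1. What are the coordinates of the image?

λ = (n·T − d)/|n|² = (-27 − (-10))/17 = -1.
Reflection = T − 2λn = (-3, 6, -6) − (-2)·(1, -4, 0) = (-1, -2, -6).

(-1, -2, -6)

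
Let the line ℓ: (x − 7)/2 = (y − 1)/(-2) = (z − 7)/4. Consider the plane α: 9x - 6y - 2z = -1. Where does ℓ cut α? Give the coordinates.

ℓ has direction (2, -2, 4) through (7, 1, 7).
Substitute r = (7, 1, 7) + t(2, -2, 4) into the plane: 43 + 22t = -1, so t = -2.
Intersection: (7, 1, 7) + (-2)·(2, -2, 4) = (3, 5, -1).

(3, 5, -1)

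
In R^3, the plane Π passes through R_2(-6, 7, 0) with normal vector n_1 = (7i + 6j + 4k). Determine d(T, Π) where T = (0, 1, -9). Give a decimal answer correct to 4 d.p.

Π: n_1·r = n_1·R_2 gives 7x + 6y + 4z = 0.
n·T − d = (7)·(0) + (6)·(1) + (4)·(-9) − 0 = -30; |n| = √101.
Distance = |-30| / √101 = 30/√101 ≈ 2.9851.

2.9851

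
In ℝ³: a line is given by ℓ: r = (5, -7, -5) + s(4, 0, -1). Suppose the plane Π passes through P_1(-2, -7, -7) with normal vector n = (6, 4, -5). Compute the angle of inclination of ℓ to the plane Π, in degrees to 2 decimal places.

53.28

Π: n·r = n·P_1 gives 6x + 4y - 5z = -5.
sin θ = |n·v| / (|n||v|) = |29| / (√77 · √17) = 0.80155.
θ ≈ 53.28°.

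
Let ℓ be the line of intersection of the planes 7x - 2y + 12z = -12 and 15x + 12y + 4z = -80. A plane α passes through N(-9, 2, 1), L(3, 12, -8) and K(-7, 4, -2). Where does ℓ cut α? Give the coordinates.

Direction of ℓ: (7, -2, 12) × (15, 12, 4) = (-152, 152, 114).
A point on ℓ: solving the two plane equations with x = -16 gives (-16, 10, 10).
NL = (12, 10, -9), NK = (2, 2, -3); a normal to α is NL × NK = (-12, 18, 4).
Using N: α has equation -12x + 18y + 4z = 148.
Substitute r = (-16, 10, 10) + t(-152, 152, 114) into the plane: 412 + 5016t = 148, so t = -1/19.
Intersection: (-16, 10, 10) + (-1/19)·(-152, 152, 114) = (-8, 2, 4).

(-8, 2, 4)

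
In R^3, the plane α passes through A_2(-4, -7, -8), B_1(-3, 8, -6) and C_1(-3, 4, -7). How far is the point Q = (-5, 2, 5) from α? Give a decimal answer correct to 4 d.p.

4.4313

A_2B_1 = (1, 15, 2), A_2C_1 = (1, 11, 1); a normal to α is A_2B_1 × A_2C_1 = (-7, 1, -4).
Using A_2: α has equation -7x + y - 4z = 53.
n·Q − d = (-7)·(-5) + (1)·(2) + (-4)·(5) − 53 = -36; |n| = √66.
Distance = |-36| / √66 = 36/√66 ≈ 4.4313.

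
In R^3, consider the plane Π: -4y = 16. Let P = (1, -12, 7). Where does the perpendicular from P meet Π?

Foot = P − λn with λ = (n·P − d)/|n|² = (48 − 16)/16 = 2.
Foot = (1, -12, 7) − 2·(0, -4, 0) = (1, -4, 7).

(1, -4, 7)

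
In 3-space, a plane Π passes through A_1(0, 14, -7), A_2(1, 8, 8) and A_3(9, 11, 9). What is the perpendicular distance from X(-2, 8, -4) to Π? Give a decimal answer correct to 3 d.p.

A_1A_2 = (1, -6, 15), A_1A_3 = (9, -3, 16); a normal to Π is A_1A_2 × A_1A_3 = (-51, 119, 51).
Using A_1: Π has equation -51x + 119y + 51z = 1309.
n·X − d = (-51)·(-2) + (119)·(8) + (51)·(-4) − 1309 = -459; |n| = √19363.
Distance = |-459| / √19363 = 459/√19363 ≈ 3.299.

3.299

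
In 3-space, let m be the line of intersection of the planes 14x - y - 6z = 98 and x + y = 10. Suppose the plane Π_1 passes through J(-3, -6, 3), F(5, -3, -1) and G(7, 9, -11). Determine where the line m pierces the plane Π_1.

Direction of m: (14, -1, -6) × (1, 1, 0) = (6, -6, 15).
A point on m: solving the two plane equations with x = 6 gives (6, 4, -3).
JF = (8, 3, -4), JG = (10, 15, -14); a normal to Π_1 is JF × JG = (18, 72, 90).
Using J: Π_1 has equation 18x + 72y + 90z = -216.
Substitute r = (6, 4, -3) + t(6, -6, 15) into the plane: 126 + 1026t = -216, so t = -1/3.
Intersection: (6, 4, -3) + (-1/3)·(6, -6, 15) = (4, 6, -8).

(4, 6, -8)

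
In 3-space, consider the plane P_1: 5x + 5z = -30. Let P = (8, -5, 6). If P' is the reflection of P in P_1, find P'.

λ = (n·P − d)/|n|² = (70 − (-30))/50 = 2.
Reflection = P − 2λn = (8, -5, 6) − 4·(5, 0, 5) = (-12, -5, -14).

(-12, -5, -14)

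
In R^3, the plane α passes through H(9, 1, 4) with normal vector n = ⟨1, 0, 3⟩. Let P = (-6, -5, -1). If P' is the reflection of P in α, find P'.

α: n·r = n·H gives x + 3z = 21.
λ = (n·P − d)/|n|² = (-9 − 21)/10 = -3.
Reflection = P − 2λn = (-6, -5, -1) − (-6)·(1, 0, 3) = (0, -5, 17).

(0, -5, 17)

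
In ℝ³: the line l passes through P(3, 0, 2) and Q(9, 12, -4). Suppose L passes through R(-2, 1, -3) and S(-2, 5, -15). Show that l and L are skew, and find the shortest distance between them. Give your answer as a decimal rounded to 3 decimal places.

3.888

A direction vector for l is Q − P = (6, 12, -6).
A direction vector for L is S − R = (0, 4, -12).
Common perpendicular direction n = (6, 12, -6) × (0, 4, -12) = (-120, 72, 24).
With w = (-2, 1, -3) − (3, 0, 2) = (-5, 1, -5), w · n = 552.
Since n ≠ 0 the lines are not parallel, and w · n = 552 ≠ 0 so they do not intersect; hence they are skew.
Distance = |w · n| / |n| = |552| / √20160 ≈ 3.888.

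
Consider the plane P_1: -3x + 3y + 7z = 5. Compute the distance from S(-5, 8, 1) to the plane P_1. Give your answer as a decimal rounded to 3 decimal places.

n·S − d = (-3)·(-5) + (3)·(8) + (7)·(1) − 5 = 41; |n| = √67.
Distance = |41| / √67 = 41/√67 ≈ 5.009.

5.009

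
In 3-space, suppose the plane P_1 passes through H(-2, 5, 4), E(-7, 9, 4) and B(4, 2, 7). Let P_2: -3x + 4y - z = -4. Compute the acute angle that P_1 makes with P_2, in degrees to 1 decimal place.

72.2

HE = (-5, 4, 0), HB = (6, -3, 3); a normal to P_1 is HE × HB = (12, 15, -9).
Using H: P_1 has equation 12x + 15y - 9z = 15.
cos θ = |n₁·n₂| / (|n₁||n₂|) = |33| / (√450 · √26).
θ = arccos(0.30509) ≈ 72.2°.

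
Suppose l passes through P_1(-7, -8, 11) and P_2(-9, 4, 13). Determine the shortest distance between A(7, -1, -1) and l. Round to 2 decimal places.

A direction vector for l is P_2 − P_1 = (-2, 12, 2).
Taking (-7, -8, 11) on l with direction v = (-2, 12, 2): w = A − (-7, -8, 11) = (14, 7, -12), and w × v = (158, -4, 182).
Distance = |w × v| / |v| = √58104 / √152 ≈ 19.55.

19.55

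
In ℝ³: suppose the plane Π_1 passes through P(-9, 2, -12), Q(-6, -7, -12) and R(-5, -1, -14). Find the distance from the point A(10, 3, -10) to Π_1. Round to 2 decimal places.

12.18

PQ = (3, -9, 0), PR = (4, -3, -2); a normal to Π_1 is PQ × PR = (18, 6, 27).
Using P: Π_1 has equation 18x + 6y + 27z = -474.
n·A − d = (18)·(10) + (6)·(3) + (27)·(-10) − (-474) = 402; |n| = √1089.
Distance = |402| / √1089 = 402/√1089 ≈ 12.18.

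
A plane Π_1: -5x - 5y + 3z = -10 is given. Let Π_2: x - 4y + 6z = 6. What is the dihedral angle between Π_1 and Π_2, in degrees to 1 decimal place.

cos θ = |n₁·n₂| / (|n₁||n₂|) = |33| / (√59 · √53).
θ = arccos(0.59013) ≈ 53.8°.

53.8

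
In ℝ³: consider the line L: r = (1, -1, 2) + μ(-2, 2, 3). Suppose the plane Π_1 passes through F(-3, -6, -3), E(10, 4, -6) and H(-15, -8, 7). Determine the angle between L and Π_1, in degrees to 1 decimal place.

8.0

FE = (13, 10, -3), FH = (-12, -2, 10); a normal to Π_1 is FE × FH = (94, -94, 94).
Using F: Π_1 has equation 94x - 94y + 94z = 0.
sin θ = |n·v| / (|n||v|) = |-94| / (√26508 · √17) = 0.14003.
θ ≈ 8.0°.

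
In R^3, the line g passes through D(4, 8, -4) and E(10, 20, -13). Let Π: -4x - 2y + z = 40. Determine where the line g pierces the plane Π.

(-4, -8, 8)

A direction vector for g is E − D = (6, 12, -9).
Substitute r = (4, 8, -4) + t(6, 12, -9) into the plane: -36 + (-57)t = 40, so t = -4/3.
Intersection: (4, 8, -4) + (-4/3)·(6, 12, -9) = (-4, -8, 8).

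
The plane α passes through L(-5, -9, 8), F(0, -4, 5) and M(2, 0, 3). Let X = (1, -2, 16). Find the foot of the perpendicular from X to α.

LF = (5, 5, -3), LM = (7, 9, -5); a normal to α is LF × LM = (2, 4, 10).
Using L: α has equation 2x + 4y + 10z = 34.
Foot = X − λn with λ = (n·X − d)/|n|² = (154 − 34)/120 = 1.
Foot = (1, -2, 16) − 1·(2, 4, 10) = (-1, -6, 6).

(-1, -6, 6)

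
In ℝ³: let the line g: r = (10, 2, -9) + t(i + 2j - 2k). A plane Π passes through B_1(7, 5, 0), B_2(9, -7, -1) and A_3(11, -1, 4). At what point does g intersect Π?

B_1B_2 = (2, -12, -1), B_1A_3 = (4, -6, 4); a normal to Π is B_1B_2 × B_1A_3 = (-54, -12, 36).
Using B_1: Π has equation -54x - 12y + 36z = -438.
Substitute r = (10, 2, -9) + t(1, 2, -2) into the plane: -888 + (-150)t = -438, so t = -3.
Intersection: (10, 2, -9) + (-3)·(1, 2, -2) = (7, -4, -3).

(7, -4, -3)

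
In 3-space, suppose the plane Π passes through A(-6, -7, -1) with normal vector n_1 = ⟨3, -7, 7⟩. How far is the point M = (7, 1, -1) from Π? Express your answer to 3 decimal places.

Π: n_1·r = n_1·A gives 3x - 7y + 7z = 24.
n·M − d = (3)·(7) + (-7)·(1) + (7)·(-1) − 24 = -17; |n| = √107.
Distance = |-17| / √107 = 17/√107 ≈ 1.643.

1.643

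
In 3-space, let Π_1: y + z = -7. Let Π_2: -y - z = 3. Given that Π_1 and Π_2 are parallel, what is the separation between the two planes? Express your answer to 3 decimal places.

2.828

Rescale Π_2 by 1/(-1): y + z = -3. Then distance = |-7 − (-3)| / √2 ≈ 2.828.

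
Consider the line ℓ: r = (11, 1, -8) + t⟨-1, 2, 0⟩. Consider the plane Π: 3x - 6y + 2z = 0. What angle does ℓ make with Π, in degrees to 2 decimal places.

73.40

sin θ = |n·v| / (|n||v|) = |-15| / (√49 · √5) = 0.95831.
θ ≈ 73.40°.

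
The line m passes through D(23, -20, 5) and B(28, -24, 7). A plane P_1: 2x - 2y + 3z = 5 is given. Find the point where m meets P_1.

A direction vector for m is B − D = (5, -4, 2).
Substitute r = (23, -20, 5) + t(5, -4, 2) into the plane: 101 + 24t = 5, so t = -4.
Intersection: (23, -20, 5) + (-4)·(5, -4, 2) = (3, -4, -3).

(3, -4, -3)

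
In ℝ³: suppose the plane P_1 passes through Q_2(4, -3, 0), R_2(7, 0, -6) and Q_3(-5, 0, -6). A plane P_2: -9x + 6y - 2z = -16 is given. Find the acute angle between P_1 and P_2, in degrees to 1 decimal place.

Q_2R_2 = (3, 3, -6), Q_2Q_3 = (-9, 3, -6); a normal to P_1 is Q_2R_2 × Q_2Q_3 = (0, 72, 36).
Using Q_2: P_1 has equation 72y + 36z = -216.
cos θ = |n₁·n₂| / (|n₁||n₂|) = |360| / (√6480 · √121).
θ = arccos(0.40656) ≈ 66.0°.

66.0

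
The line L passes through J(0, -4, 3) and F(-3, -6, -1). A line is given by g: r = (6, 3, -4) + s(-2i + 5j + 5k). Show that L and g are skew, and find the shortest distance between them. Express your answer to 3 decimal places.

A direction vector for L is F − J = (-3, -2, -4).
Common perpendicular direction n = (-3, -2, -4) × (-2, 5, 5) = (10, 23, -19).
With w = (6, 3, -4) − (0, -4, 3) = (6, 7, -7), w · n = 354.
Since n ≠ 0 the lines are not parallel, and w · n = 354 ≠ 0 so they do not intersect; hence they are skew.
Distance = |w · n| / |n| = |354| / √990 ≈ 11.251.

11.251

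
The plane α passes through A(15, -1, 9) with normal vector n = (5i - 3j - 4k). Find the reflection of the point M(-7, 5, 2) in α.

α: n·r = n·A gives 5x - 3y - 4z = 42.
λ = (n·M − d)/|n|² = (-58 − 42)/50 = -2.
Reflection = M − 2λn = (-7, 5, 2) − (-4)·(5, -3, -4) = (13, -7, -14).

(13, -7, -14)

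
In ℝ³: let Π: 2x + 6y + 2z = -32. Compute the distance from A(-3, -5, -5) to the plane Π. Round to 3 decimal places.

n·A − d = (2)·(-3) + (6)·(-5) + (2)·(-5) − (-32) = -14; |n| = √44.
Distance = |-14| / √44 = 14/√44 ≈ 2.111.

2.111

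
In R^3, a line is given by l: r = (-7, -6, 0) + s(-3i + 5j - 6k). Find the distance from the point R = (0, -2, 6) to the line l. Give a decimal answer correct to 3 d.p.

9.025

Taking (-7, -6, 0) on l with direction v = (-3, 5, -6): w = R − (-7, -6, 0) = (7, 4, 6), and w × v = (-54, 24, 47).
Distance = |w × v| / |v| = √5701 / √70 ≈ 9.025.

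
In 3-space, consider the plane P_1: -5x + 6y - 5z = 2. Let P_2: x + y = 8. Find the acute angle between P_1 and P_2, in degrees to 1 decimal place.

85.6

cos θ = |n₁·n₂| / (|n₁||n₂|) = |1| / (√86 · √2).
θ = arccos(0.07625) ≈ 85.6°.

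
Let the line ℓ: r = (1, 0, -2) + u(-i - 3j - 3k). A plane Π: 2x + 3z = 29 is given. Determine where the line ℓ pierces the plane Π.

Substitute r = (1, 0, -2) + t(-1, -3, -3) into the plane: -4 + (-11)t = 29, so t = -3.
Intersection: (1, 0, -2) + (-3)·(-1, -3, -3) = (4, 9, 7).

(4, 9, 7)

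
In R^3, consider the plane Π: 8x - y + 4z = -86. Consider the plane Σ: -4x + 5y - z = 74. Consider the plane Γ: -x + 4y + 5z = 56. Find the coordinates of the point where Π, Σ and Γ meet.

Solving the 3×3 linear system 8x - y + 4z = -86, -4x + 5y - z = 74, -x + 4y + 5z = 56 (e.g. by elimination or Cramer's rule, determinant = 167) gives (-12, 6, 4).

(-12, 6, 4)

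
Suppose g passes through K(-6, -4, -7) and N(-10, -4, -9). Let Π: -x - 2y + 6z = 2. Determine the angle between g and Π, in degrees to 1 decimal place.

16.2

A direction vector for g is N − K = (-4, 0, -2).
sin θ = |n·v| / (|n||v|) = |-8| / (√41 · √20) = 0.27937.
θ ≈ 16.2°.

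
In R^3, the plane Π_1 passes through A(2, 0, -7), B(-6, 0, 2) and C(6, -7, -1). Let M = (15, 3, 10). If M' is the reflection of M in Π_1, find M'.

AB = (-8, 0, 9), AC = (4, -7, 6); a normal to Π_1 is AB × AC = (63, 84, 56).
Using A: Π_1 has equation 63x + 84y + 56z = -266.
λ = (n·M − d)/|n|² = (1757 − (-266))/14161 = 1/7.
Reflection = M − 2λn = (15, 3, 10) − (2/7)·(63, 84, 56) = (-3, -21, -6).

(-3, -21, -6)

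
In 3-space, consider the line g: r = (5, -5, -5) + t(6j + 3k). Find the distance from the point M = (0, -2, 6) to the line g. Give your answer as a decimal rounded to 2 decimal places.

Taking (5, -5, -5) on g with direction v = (0, 6, 3): w = M − (5, -5, -5) = (-5, 3, 11), and w × v = (-57, 15, -30).
Distance = |w × v| / |v| = √4374 / √45 ≈ 9.86.

9.86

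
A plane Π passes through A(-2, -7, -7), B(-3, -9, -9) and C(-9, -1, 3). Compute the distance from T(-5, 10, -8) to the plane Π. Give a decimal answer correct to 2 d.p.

14.02

AB = (-1, -2, -2), AC = (-7, 6, 10); a normal to Π is AB × AC = (-8, 24, -20).
Using A: Π has equation -8x + 24y - 20z = -12.
n·T − d = (-8)·(-5) + (24)·(10) + (-20)·(-8) − (-12) = 452; |n| = √1040.
Distance = |452| / √1040 = 452/√1040 ≈ 14.02.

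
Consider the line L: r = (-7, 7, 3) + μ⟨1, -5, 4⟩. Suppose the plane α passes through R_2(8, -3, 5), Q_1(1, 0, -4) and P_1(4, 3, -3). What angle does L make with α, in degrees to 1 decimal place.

1.9

R_2Q_1 = (-7, 3, -9), R_2P_1 = (-4, 6, -8); a normal to α is R_2Q_1 × R_2P_1 = (30, -20, -30).
Using R_2: α has equation 30x - 20y - 30z = 150.
sin θ = |n·v| / (|n||v|) = |10| / (√2200 · √42) = 0.03290.
θ ≈ 1.9°.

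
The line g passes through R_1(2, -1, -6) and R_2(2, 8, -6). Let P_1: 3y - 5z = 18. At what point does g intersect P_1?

(2, -4, -6)

A direction vector for g is R_2 − R_1 = (0, 9, 0).
Substitute r = (2, -1, -6) + t(0, 9, 0) into the plane: 27 + 27t = 18, so t = -1/3.
Intersection: (2, -1, -6) + (-1/3)·(0, 9, 0) = (2, -4, -6).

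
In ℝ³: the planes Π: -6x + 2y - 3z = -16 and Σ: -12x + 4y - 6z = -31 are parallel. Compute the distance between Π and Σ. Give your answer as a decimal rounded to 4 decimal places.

Rescale Σ by 1/2: -6x + 2y - 3z = -31/2. Then distance = |-16 − (-31/2)| / √49 ≈ 0.0714.

0.0714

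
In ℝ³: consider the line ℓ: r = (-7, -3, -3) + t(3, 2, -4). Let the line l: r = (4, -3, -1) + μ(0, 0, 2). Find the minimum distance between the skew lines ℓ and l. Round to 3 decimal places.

Common perpendicular direction n = (3, 2, -4) × (0, 0, 2) = (4, -6, 0).
With w = (4, -3, -1) − (-7, -3, -3) = (11, 0, 2), w · n = 44.
Distance = |w · n| / |n| = |44| / √52 ≈ 6.102.

6.102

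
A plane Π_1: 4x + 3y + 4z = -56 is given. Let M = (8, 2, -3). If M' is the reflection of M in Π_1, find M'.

(-8, -10, -19)

λ = (n·M − d)/|n|² = (26 − (-56))/41 = 2.
Reflection = M − 2λn = (8, 2, -3) − 4·(4, 3, 4) = (-8, -10, -19).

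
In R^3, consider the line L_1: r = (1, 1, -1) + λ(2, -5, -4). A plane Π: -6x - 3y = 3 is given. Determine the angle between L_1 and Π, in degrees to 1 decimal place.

sin θ = |n·v| / (|n||v|) = |3| / (√45 · √45) = 0.06667.
θ ≈ 3.8°.

3.8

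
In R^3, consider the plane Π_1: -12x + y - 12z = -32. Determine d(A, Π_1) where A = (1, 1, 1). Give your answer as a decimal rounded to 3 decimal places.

n·A − d = (-12)·(1) + (1)·(1) + (-12)·(1) − (-32) = 9; |n| = √289.
Distance = |9| / √289 = 9/√289 ≈ 0.529.

0.529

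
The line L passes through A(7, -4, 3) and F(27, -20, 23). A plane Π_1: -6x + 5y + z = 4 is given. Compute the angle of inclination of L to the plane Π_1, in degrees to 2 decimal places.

44.71

A direction vector for L is F − A = (20, -16, 20).
sin θ = |n·v| / (|n||v|) = |-180| / (√62 · √1056) = 0.70347.
θ ≈ 44.71°.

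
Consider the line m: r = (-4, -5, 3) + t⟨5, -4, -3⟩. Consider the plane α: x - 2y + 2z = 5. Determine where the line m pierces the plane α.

(-9, -1, 6)

Substitute r = (-4, -5, 3) + t(5, -4, -3) into the plane: 12 + 7t = 5, so t = -1.
Intersection: (-4, -5, 3) + (-1)·(5, -4, -3) = (-9, -1, 6).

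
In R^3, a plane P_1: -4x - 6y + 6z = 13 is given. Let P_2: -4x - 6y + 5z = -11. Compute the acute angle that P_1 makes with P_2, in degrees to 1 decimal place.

5.0

cos θ = |n₁·n₂| / (|n₁||n₂|) = |82| / (√88 · √77).
θ = arccos(0.99616) ≈ 5.0°.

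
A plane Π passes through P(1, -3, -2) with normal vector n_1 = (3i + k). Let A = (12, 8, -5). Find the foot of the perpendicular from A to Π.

Π: n_1·r = n_1·P gives 3x + z = 1.
Foot = A − λn with λ = (n·A − d)/|n|² = (31 − 1)/10 = 3.
Foot = (12, 8, -5) − 3·(3, 0, 1) = (3, 8, -8).

(3, 8, -8)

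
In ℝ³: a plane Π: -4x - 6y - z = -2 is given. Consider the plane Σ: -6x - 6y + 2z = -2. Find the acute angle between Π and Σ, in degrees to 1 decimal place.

cos θ = |n₁·n₂| / (|n₁||n₂|) = |58| / (√53 · √76).
θ = arccos(0.91387) ≈ 24.0°.

24.0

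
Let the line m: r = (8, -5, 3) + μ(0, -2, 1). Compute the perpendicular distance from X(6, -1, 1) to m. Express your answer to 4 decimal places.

2.0000

Taking (8, -5, 3) on m with direction v = (0, -2, 1): w = X − (8, -5, 3) = (-2, 4, -2), and w × v = (0, 2, 4).
Distance = |w × v| / |v| = √20 / √5 ≈ 2.0000.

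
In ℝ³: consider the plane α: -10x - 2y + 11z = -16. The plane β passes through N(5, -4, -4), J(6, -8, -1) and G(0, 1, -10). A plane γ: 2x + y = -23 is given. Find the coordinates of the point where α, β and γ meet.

NJ = (1, -4, 3), NG = (-5, 5, -6); a normal to β is NJ × NG = (9, -9, -15).
Using N: β has equation 9x - 9y - 15z = 141.
Solving the 3×3 linear system -10x - 2y + 11z = -16, 9x - 9y - 15z = 141, 2x + y = -23 (e.g. by elimination or Cramer's rule, determinant = 207) gives (-8, -7, -10).

(-8, -7, -10)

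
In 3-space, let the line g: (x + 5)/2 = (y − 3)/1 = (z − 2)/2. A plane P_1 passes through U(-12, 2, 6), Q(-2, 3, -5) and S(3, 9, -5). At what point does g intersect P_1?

g has direction (2, 1, 2) through (-5, 3, 2).
UQ = (10, 1, -11), US = (15, 7, -11); a normal to P_1 is UQ × US = (66, -55, 55).
Using U: P_1 has equation 66x - 55y + 55z = -572.
Substitute r = (-5, 3, 2) + t(2, 1, 2) into the plane: -385 + 187t = -572, so t = -1.
Intersection: (-5, 3, 2) + (-1)·(2, 1, 2) = (-7, 2, 0).

(-7, 2, 0)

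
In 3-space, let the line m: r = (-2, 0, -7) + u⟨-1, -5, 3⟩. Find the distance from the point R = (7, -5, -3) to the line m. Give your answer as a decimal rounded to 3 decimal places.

9.980

Taking (-2, 0, -7) on m with direction v = (-1, -5, 3): w = R − (-2, 0, -7) = (9, -5, 4), and w × v = (5, -31, -50).
Distance = |w × v| / |v| = √3486 / √35 ≈ 9.980.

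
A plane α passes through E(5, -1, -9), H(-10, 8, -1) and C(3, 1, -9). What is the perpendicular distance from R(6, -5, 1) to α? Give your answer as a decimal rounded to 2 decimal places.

EH = (-15, 9, 8), EC = (-2, 2, 0); a normal to α is EH × EC = (-16, -16, -12).
Using E: α has equation -16x - 16y - 12z = 44.
n·R − d = (-16)·(6) + (-16)·(-5) + (-12)·(1) − 44 = -72; |n| = √656.
Distance = |-72| / √656 = 72/√656 ≈ 2.81.

2.81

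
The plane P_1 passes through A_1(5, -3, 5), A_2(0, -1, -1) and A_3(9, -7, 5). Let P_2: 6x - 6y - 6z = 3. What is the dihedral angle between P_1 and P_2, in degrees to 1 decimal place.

A_1A_2 = (-5, 2, -6), A_1A_3 = (4, -4, 0); a normal to P_1 is A_1A_2 × A_1A_3 = (-24, -24, 12).
Using A_1: P_1 has equation -24x - 24y + 12z = 12.
cos θ = |n₁·n₂| / (|n₁||n₂|) = |-72| / (√1296 · √108).
θ = arccos(0.19245) ≈ 78.9°.

78.9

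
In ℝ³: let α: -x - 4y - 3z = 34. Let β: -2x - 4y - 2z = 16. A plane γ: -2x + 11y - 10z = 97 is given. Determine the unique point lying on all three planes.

Solving the 3×3 linear system -x - 4y - 3z = 34, -2x - 4y - 2z = 16, -2x + 11y - 10z = 97 (e.g. by elimination or Cramer's rule, determinant = 92) gives (6, -1, -12).

(6, -1, -12)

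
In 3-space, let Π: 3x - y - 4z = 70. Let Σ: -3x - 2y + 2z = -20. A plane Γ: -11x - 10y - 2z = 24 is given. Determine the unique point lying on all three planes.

(10, -12, -7)

Solving the 3×3 linear system 3x - y - 4z = 70, -3x - 2y + 2z = -20, -11x - 10y - 2z = 24 (e.g. by elimination or Cramer's rule, determinant = 68) gives (10, -12, -7).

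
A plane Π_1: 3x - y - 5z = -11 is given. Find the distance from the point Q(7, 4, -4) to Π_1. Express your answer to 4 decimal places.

n·Q − d = (3)·(7) + (-1)·(4) + (-5)·(-4) − (-11) = 48; |n| = √35.
Distance = |48| / √35 = 48/√35 ≈ 8.1135.

8.1135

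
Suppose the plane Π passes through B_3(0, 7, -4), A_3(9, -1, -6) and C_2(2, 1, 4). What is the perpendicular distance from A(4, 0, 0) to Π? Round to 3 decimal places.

B_3A_3 = (9, -8, -2), B_3C_2 = (2, -6, 8); a normal to Π is B_3A_3 × B_3C_2 = (-76, -76, -38).
Using B_3: Π has equation -76x - 76y - 38z = -380.
n·A − d = (-76)·(4) + (-76)·(0) + (-38)·(0) − (-380) = 76; |n| = √12996.
Distance = |76| / √12996 = 76/√12996 ≈ 0.667.

0.667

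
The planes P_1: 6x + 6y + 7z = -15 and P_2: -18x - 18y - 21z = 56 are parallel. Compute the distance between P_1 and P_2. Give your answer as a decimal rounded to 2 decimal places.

0.33

Rescale P_2 by 1/(-3): 6x + 6y + 7z = -56/3. Then distance = |-15 − (-56/3)| / √121 ≈ 0.33.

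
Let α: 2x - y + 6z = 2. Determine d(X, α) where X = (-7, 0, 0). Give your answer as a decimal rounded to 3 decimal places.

2.499

n·X − d = (2)·(-7) + (-1)·(0) + (6)·(0) − 2 = -16; |n| = √41.
Distance = |-16| / √41 = 16/√41 ≈ 2.499.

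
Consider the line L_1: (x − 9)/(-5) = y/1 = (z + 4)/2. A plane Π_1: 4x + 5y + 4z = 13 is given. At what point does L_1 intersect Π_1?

L_1 has direction (-5, 1, 2) through (9, 0, -4).
Substitute r = (9, 0, -4) + t(-5, 1, 2) into the plane: 20 + (-7)t = 13, so t = 1.
Intersection: (9, 0, -4) + 1·(-5, 1, 2) = (4, 1, -2).

(4, 1, -2)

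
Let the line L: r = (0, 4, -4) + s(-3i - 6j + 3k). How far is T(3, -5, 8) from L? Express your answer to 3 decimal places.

Taking (0, 4, -4) on L with direction v = (-3, -6, 3): w = T − (0, 4, -4) = (3, -9, 12), and w × v = (45, -45, -45).
Distance = |w × v| / |v| = √6075 / √54 ≈ 10.607.

10.607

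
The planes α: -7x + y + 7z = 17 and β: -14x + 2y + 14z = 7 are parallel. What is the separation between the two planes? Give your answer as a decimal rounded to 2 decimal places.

Rescale β by 1/2: -7x + y + 7z = 7/2. Then distance = |17 − (7/2)| / √99 ≈ 1.36.

1.36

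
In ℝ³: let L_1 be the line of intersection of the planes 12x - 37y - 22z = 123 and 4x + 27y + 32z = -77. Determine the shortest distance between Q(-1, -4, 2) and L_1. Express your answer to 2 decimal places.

Direction of L_1: (12, -37, -22) × (4, 27, 32) = (-590, -472, 472).
A point on L_1: solving the two plane equations with x = -4 gives (-4, -7, 4).
Taking (-4, -7, 4) on L_1 with direction v = (-590, -472, 472): w = Q − (-4, -7, 4) = (3, 3, -2), and w × v = (472, -236, 354).
Distance = |w × v| / |v| = √403796 / √793668 ≈ 0.71.

0.71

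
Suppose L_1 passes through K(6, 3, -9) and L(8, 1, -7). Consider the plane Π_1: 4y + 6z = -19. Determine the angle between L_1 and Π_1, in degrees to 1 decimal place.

A direction vector for L_1 is L − K = (2, -2, 2).
sin θ = |n·v| / (|n||v|) = |4| / (√52 · √12) = 0.16013.
θ ≈ 9.2°.

9.2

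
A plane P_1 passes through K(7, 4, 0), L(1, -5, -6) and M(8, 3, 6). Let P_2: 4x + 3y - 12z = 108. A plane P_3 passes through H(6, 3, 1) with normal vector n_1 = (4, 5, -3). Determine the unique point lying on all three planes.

KL = (-6, -9, -6), KM = (1, -1, 6); a normal to P_1 is KL × KM = (-60, 30, 15).
Using K: P_1 has equation -60x + 30y + 15z = -300.
P_3: n_1·r = n_1·H gives 4x + 5y - 3z = 36.
Solving the 3×3 linear system -60x + 30y + 15z = -300, 4x + 3y - 12z = 108, 4x + 5y - 3z = 36 (e.g. by elimination or Cramer's rule, determinant = -4020) gives (3, 0, -8).

(3, 0, -8)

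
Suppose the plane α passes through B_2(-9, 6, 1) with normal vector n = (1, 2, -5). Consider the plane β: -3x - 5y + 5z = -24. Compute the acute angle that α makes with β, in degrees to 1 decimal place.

α: n·r = n·B_2 gives x + 2y - 5z = -2.
cos θ = |n₁·n₂| / (|n₁||n₂|) = |-38| / (√30 · √59).
θ = arccos(0.90323) ≈ 25.4°.

25.4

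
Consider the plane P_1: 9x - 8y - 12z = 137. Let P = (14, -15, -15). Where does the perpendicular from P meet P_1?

(5, -7, -3)

Foot = P − λn with λ = (n·P − d)/|n|² = (426 − 137)/289 = 1.
Foot = (14, -15, -15) − 1·(9, -8, -12) = (5, -7, -3).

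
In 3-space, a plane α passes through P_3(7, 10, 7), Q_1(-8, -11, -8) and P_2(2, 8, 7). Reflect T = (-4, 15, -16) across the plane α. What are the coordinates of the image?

(8, -15, 14)

P_3Q_1 = (-15, -21, -15), P_3P_2 = (-5, -2, 0); a normal to α is P_3Q_1 × P_3P_2 = (-30, 75, -75).
Using P_3: α has equation -30x + 75y - 75z = 15.
λ = (n·T − d)/|n|² = (2445 − 15)/12150 = 1/5.
Reflection = T − 2λn = (-4, 15, -16) − (2/5)·(-30, 75, -75) = (8, -15, 14).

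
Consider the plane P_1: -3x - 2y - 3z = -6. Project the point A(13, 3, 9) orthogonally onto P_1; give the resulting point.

Foot = A − λn with λ = (n·A − d)/|n|² = (-72 − (-6))/22 = -3.
Foot = (13, 3, 9) − (-3)·(-3, -2, -3) = (4, -3, 0).

(4, -3, 0)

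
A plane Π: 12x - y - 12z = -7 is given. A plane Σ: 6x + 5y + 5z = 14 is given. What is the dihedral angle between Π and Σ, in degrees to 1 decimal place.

87.5

cos θ = |n₁·n₂| / (|n₁||n₂|) = |7| / (√289 · √86).
θ = arccos(0.04440) ≈ 87.5°.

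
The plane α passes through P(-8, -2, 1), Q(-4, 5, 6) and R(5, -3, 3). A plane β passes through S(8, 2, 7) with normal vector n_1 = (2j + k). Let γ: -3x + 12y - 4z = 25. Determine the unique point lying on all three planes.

(-3, 3, 5)

PQ = (4, 7, 5), PR = (13, -1, 2); a normal to α is PQ × PR = (19, 57, -95).
Using P: α has equation 19x + 57y - 95z = -361.
β: n_1·r = n_1·S gives 2y + z = 11.
Solving the 3×3 linear system 19x + 57y - 95z = -361, 2y + z = 11, -3x + 12y - 4z = 25 (e.g. by elimination or Cramer's rule, determinant = -1121) gives (-3, 3, 5).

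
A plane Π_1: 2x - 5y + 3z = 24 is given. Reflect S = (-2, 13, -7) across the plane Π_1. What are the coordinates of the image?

λ = (n·S − d)/|n|² = (-90 − 24)/38 = -3.
Reflection = S − 2λn = (-2, 13, -7) − (-6)·(2, -5, 3) = (10, -17, 11).

(10, -17, 11)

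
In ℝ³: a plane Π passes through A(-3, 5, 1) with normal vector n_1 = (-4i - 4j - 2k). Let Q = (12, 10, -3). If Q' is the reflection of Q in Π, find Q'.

(-4, -6, -11)

Π: n_1·r = n_1·A gives -4x - 4y - 2z = -10.
λ = (n·Q − d)/|n|² = (-82 − (-10))/36 = -2.
Reflection = Q − 2λn = (12, 10, -3) − (-4)·(-4, -4, -2) = (-4, -6, -11).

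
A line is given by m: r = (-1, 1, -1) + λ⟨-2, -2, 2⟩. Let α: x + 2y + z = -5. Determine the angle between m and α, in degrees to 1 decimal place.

sin θ = |n·v| / (|n||v|) = |-4| / (√6 · √12) = 0.47140.
θ ≈ 28.1°.

28.1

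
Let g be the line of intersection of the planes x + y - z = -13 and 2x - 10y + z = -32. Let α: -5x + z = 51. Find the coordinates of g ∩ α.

Direction of g: (1, 1, -1) × (2, -10, 1) = (-9, -3, -12).
A point on g: solving the two plane equations with x = -18 gives (-18, -1, -6).
Substitute r = (-18, -1, -6) + t(-9, -3, -12) into the plane: 84 + 33t = 51, so t = -1.
Intersection: (-18, -1, -6) + (-1)·(-9, -3, -12) = (-9, 2, 6).

(-9, 2, 6)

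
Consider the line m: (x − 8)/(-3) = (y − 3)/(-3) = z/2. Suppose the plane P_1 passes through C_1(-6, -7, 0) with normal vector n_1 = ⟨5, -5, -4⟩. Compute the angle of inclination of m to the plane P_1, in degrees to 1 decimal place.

m has direction (-3, -3, 2) through (8, 3, 0).
P_1: n_1·r = n_1·C_1 gives 5x - 5y - 4z = 5.
sin θ = |n·v| / (|n||v|) = |-8| / (√66 · √22) = 0.20995.
θ ≈ 12.1°.

12.1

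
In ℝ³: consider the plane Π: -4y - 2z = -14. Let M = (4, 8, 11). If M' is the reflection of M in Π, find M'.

λ = (n·M − d)/|n|² = (-54 − (-14))/20 = -2.
Reflection = M − 2λn = (4, 8, 11) − (-4)·(0, -4, -2) = (4, -8, 3).

(4, -8, 3)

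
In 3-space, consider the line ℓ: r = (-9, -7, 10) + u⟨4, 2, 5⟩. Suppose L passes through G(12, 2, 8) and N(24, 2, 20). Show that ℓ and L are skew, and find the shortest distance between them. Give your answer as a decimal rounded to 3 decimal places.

A direction vector for L is N − G = (12, 0, 12).
Common perpendicular direction n = (4, 2, 5) × (12, 0, 12) = (24, 12, -24).
With w = (12, 2, 8) − (-9, -7, 10) = (21, 9, -2), w · n = 660.
Since n ≠ 0 the lines are not parallel, and w · n = 660 ≠ 0 so they do not intersect; hence they are skew.
Distance = |w · n| / |n| = |660| / √1296 ≈ 18.333.

18.333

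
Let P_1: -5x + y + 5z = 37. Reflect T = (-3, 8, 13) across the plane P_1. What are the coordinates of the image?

λ = (n·T − d)/|n|² = (88 − 37)/51 = 1.
Reflection = T − 2λn = (-3, 8, 13) − 2·(-5, 1, 5) = (7, 6, 3).

(7, 6, 3)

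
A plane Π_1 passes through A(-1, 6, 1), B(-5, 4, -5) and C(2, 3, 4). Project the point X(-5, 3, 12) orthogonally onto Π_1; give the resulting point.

(3, 5, 6)

AB = (-4, -2, -6), AC = (3, -3, 3); a normal to Π_1 is AB × AC = (-24, -6, 18).
Using A: Π_1 has equation -24x - 6y + 18z = 6.
Foot = X − λn with λ = (n·X − d)/|n|² = (318 − 6)/936 = 1/3.
Foot = (-5, 3, 12) − (1/3)·(-24, -6, 18) = (3, 5, 6).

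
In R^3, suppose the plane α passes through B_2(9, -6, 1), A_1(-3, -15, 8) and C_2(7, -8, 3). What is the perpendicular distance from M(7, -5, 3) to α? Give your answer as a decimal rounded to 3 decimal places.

2.433

B_2A_1 = (-12, -9, 7), B_2C_2 = (-2, -2, 2); a normal to α is B_2A_1 × B_2C_2 = (-4, 10, 6).
Using B_2: α has equation -4x + 10y + 6z = -90.
n·M − d = (-4)·(7) + (10)·(-5) + (6)·(3) − (-90) = 30; |n| = √152.
Distance = |30| / √152 = 30/√152 ≈ 2.433.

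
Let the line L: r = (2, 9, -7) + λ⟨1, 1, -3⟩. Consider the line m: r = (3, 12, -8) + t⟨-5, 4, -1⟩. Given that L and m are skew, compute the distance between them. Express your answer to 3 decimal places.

2.336

Common perpendicular direction n = (1, 1, -3) × (-5, 4, -1) = (11, 16, 9).
With w = (3, 12, -8) − (2, 9, -7) = (1, 3, -1), w · n = 50.
Distance = |w · n| / |n| = |50| / √458 ≈ 2.336.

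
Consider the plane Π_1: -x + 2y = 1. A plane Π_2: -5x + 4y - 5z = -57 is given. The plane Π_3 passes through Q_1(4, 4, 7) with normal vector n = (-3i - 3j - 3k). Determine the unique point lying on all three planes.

Π_3: n·r = n·Q_1 gives -3x - 3y - 3z = -45.
Solving the 3×3 linear system -x + 2y = 1, -5x + 4y - 5z = -57, -3x - 3y - 3z = -45 (e.g. by elimination or Cramer's rule, determinant = 27) gives (3, 2, 10).

(3, 2, 10)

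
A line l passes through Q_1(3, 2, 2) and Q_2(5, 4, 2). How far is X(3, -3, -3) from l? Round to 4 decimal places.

6.1237

A direction vector for l is Q_2 − Q_1 = (2, 2, 0).
Taking (3, 2, 2) on l with direction v = (2, 2, 0): w = X − (3, 2, 2) = (0, -5, -5), and w × v = (10, -10, 10).
Distance = |w × v| / |v| = √300 / √8 ≈ 6.1237.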